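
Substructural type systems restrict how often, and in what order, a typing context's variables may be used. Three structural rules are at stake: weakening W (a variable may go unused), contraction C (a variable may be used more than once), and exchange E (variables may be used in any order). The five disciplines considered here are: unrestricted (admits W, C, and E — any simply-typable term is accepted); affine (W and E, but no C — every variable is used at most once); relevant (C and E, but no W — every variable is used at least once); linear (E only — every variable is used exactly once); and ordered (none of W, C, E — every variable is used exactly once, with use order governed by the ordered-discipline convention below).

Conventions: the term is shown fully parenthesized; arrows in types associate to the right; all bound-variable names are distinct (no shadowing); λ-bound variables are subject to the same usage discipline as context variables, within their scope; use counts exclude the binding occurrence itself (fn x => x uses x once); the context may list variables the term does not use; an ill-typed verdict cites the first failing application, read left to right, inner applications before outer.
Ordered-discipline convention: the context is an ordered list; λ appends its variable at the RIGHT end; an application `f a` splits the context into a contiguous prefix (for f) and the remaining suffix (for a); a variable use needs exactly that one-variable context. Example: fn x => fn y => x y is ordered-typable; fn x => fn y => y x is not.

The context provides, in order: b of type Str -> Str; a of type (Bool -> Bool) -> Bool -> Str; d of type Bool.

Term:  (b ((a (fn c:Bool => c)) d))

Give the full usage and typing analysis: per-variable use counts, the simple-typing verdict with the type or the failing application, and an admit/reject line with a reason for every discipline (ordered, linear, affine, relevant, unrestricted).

variable uses: b=1; a=1; d=1; c (λ-bound)=1
use order (left to right): b, a, c, d
typing: ✓ — Str
ordered: ✓ — one use each (b, a, d, c); ordered split holds
linear: ✓ — exactly-once usage across b, a, d, c
affine: ✓ — none of b, a, d, c used more than once
relevant: ✓ — at least one use each (b, a, d, c)
unrestricted: ✓ — well-typed at Str; no restrictions here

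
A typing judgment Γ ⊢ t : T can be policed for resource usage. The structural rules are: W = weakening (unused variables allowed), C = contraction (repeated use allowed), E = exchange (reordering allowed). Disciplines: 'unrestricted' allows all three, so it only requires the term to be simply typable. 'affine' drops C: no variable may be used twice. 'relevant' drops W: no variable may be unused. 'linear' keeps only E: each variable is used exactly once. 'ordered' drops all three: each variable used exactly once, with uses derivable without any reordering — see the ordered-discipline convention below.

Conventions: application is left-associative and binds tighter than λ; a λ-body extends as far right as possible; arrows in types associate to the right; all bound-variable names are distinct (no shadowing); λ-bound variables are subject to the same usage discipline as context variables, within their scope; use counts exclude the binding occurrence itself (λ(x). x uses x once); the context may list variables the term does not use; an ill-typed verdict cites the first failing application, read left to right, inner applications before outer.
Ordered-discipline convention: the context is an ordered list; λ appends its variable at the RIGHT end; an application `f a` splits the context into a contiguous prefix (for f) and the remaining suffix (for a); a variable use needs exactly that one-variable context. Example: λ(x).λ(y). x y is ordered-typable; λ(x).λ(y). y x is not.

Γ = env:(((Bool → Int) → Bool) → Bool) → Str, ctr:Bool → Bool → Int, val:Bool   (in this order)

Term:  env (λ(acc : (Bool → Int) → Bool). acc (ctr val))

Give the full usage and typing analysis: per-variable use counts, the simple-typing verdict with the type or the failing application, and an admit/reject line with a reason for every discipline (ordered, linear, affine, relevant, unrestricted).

variable uses: env=1, ctr=1, val=1, acc (λ-bound)=1
use order (left to right): env, acc, ctr, val
typing: well-typed at Str
ordered ✗ (no ordered split (uses run env, acc, ctr, val))
linear ✓ (exactly-once usage across env, ctr, val, acc)
affine ✓ (none of env, ctr, val, acc used more than once)
relevant ✓ (env, ctr, val, acc: all used, weakening unneeded)
unrestricted ✓ (typability at Str is all that's needed)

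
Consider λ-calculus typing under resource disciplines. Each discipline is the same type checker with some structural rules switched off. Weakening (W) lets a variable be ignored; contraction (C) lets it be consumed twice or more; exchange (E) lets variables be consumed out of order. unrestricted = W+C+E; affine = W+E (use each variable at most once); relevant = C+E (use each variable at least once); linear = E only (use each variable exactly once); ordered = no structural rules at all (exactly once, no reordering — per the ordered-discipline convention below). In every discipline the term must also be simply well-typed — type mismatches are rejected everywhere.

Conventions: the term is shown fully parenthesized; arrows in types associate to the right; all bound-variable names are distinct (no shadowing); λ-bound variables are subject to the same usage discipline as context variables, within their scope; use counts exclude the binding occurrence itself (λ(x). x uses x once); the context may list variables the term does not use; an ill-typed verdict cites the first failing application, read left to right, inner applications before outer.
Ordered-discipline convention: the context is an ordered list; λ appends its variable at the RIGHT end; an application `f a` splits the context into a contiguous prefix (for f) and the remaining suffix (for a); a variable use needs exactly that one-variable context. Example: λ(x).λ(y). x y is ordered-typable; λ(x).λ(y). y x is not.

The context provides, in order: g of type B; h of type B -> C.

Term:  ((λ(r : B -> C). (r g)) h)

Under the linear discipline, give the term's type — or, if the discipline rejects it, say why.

term : C
use counts: g: 1×, h: 1×, r (bound): 1×
use order (left to right): r, g, h
typing: the term checks, with type C
per-discipline verdicts: ordered ✗ · linear ✓ · affine ✓ · relevant ✓ · unrestricted ✓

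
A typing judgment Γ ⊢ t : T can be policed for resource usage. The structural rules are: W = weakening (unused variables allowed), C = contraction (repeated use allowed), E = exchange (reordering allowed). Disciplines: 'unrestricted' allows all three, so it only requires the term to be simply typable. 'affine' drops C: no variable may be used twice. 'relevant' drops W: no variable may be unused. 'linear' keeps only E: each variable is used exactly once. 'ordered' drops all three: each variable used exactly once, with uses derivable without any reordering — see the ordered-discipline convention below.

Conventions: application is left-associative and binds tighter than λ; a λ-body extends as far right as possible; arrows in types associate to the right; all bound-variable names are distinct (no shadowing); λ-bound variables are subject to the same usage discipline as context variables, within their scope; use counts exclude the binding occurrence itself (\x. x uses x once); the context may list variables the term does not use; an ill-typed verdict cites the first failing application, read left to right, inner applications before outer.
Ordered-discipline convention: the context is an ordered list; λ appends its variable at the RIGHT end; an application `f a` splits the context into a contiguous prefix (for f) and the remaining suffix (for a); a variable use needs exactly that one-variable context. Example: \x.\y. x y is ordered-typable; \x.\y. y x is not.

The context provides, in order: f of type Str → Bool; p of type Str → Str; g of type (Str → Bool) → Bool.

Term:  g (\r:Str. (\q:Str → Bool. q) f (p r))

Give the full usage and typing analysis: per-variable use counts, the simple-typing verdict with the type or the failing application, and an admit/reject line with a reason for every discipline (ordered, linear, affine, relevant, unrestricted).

variable uses: f: 1, p: 1, g: 1, r [bound]: 1, q [bound]: 1
left-to-right use order: g, q, f, p, r
typing: well-typed at Bool
ordered: ✗ — no contiguous prefix/suffix split fits g, q, f, p, r
linear: ✓ — f, p, g, r, q: one use apiece
affine: ✓ — f, p, g, r, q: no repeats, contraction unneeded
relevant: ✓ — at least one use each (f, p, g, r, q)
unrestricted: ✓ — simply typable at Bool; W, C, E all held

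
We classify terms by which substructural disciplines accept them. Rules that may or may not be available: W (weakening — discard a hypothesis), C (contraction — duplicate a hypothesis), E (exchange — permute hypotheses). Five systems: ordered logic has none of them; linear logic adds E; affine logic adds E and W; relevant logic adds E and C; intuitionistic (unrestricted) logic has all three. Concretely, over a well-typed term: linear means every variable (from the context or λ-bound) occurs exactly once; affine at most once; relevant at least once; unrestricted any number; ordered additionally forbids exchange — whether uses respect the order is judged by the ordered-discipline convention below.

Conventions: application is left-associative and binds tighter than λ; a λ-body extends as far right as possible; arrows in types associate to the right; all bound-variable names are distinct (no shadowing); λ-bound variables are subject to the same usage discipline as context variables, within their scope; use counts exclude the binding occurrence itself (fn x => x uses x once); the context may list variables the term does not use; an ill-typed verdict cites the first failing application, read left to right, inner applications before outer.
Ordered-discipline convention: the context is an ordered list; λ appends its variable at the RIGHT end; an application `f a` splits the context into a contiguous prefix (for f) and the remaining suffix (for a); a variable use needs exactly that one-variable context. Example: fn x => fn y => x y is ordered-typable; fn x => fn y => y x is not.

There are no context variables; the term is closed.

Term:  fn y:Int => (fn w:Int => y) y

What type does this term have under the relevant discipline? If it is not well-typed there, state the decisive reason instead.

not well-typed under relevant — needs weakening: w unused
usage: y (bound): 2×; w (bound): 0×
order of uses: y, y
typing: well-typed — term : Int → Int
all disciplines: ordered ✗ · linear ✗ · affine ✗ · relevant ✗ · unrestricted ✓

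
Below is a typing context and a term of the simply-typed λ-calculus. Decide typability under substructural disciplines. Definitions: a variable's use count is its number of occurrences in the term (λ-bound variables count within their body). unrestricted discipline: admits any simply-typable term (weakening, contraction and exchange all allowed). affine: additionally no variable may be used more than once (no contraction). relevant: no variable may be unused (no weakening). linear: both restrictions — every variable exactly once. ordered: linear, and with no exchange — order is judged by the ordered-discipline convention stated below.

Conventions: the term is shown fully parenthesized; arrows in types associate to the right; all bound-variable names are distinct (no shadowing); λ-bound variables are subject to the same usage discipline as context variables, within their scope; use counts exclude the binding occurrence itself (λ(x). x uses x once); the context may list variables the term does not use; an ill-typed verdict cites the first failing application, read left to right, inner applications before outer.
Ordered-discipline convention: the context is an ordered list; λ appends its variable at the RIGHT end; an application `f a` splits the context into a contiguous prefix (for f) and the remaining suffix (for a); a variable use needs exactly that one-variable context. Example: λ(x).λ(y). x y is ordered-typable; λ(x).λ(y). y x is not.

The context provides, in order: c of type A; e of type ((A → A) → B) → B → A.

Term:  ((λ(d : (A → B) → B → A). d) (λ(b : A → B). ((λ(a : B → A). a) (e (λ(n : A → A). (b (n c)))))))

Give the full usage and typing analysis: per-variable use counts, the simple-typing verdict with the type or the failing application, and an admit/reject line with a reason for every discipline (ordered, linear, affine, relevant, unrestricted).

use counts: c: 1, e: 1, d (bound): 1, b (bound): 1, a (bound): 1, n (bound): 1
use order (left to right): d, a, e, b, n, c
typing: well-typed — term : (A → B) → B → A
ordered: ✗, no contiguous prefix/suffix split fits d, a, e, b, n, c
linear: ✓, each of c, e, d, b, a, n used exactly once
affine: ✓, none of c, e, d, b, a, n used more than once
relevant: ✓, none of c, e, d, b, a, n goes unused
unrestricted: ✓, type-checks ((A → B) → B → A) and nothing is barred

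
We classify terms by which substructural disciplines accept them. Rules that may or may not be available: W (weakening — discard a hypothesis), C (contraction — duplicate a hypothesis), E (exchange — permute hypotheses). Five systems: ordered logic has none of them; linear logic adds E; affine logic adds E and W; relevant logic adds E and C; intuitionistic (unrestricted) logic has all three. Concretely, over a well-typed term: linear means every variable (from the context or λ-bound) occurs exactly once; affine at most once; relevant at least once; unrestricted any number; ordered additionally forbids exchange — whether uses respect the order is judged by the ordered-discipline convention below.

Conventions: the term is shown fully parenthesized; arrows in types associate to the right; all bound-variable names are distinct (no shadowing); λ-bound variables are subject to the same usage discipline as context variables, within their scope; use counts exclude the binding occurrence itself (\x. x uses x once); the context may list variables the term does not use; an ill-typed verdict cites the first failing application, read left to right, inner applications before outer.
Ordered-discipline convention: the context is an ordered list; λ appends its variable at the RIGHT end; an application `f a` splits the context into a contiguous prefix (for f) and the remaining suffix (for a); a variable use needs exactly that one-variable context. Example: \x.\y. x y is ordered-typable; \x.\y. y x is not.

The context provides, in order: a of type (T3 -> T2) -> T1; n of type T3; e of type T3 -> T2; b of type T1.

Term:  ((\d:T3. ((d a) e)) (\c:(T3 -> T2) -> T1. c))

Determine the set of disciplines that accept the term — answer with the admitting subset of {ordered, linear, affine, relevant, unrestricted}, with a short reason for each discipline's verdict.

admitted in: none
counts: a: 1, n: 0, e: 1, b: 0, d [bound]: 1, c [bound]: 1
order of uses: d, a, e, c
typing: ill-typed: applying a non-function (T3)
ordered ✗ (a type mismatch blocks all five)
linear ✗ (the type mismatch rejects it)
affine ✗ (not simply typable)
relevant ✗ (fails simple typing)
unrestricted ✗ (a type mismatch blocks all five)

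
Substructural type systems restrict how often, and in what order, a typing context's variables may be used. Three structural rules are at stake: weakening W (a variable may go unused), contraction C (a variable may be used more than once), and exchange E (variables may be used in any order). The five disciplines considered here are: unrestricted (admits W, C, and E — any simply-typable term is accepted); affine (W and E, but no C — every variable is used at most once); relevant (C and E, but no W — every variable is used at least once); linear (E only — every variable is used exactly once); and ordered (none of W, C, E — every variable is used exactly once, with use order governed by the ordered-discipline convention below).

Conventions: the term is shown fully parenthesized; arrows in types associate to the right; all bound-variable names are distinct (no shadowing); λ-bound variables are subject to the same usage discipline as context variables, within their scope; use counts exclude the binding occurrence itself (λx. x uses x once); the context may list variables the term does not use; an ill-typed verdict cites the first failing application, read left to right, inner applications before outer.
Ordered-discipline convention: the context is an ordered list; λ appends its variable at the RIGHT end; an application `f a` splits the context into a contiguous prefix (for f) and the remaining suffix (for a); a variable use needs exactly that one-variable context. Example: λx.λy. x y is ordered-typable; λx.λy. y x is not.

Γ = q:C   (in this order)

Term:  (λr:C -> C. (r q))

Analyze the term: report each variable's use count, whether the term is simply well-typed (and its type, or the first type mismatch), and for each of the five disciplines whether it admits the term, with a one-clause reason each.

use counts: q: 1×; r [bound]: 1×
uses in reading order: r, q
typing: well-typed at (C -> C) -> C
ordered: ✗ — no contiguous prefix/suffix split fits r, q
linear: ✓ — exactly-once usage across q, r
affine: ✓ — at most one use each (q, r)
relevant: ✓ — none of q, r goes unused
unrestricted: ✓ — type-checks ((C -> C) -> C) and nothing is barred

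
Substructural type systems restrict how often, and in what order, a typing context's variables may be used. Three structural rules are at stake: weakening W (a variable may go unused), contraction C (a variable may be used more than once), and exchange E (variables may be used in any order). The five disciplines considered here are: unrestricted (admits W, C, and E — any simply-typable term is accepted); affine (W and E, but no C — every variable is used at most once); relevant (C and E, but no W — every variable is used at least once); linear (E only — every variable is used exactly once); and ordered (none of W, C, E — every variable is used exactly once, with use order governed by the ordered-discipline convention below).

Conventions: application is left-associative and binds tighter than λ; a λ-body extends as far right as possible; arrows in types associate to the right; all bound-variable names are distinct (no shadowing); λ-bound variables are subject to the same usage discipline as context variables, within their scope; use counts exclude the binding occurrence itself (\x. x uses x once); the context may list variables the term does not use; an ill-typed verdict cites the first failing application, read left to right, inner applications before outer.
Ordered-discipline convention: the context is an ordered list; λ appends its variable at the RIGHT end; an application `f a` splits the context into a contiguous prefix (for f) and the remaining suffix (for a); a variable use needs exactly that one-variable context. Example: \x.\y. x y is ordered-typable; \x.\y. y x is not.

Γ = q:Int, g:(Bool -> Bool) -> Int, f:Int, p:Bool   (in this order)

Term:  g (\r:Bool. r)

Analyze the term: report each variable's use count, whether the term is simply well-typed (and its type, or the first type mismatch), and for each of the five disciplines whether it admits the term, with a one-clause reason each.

variable uses: q ×0, g ×1, f ×0, p ×0, r [bound] ×1
use order (left to right): g, r
typing: well-typed at Int
ordered: ✗, q, f, p never used (weakening)
linear: ✗, q, f, p never used (weakening)
affine: ✓, none of q, g, f, p, r used more than once
relevant: ✗, q, f, p never used (weakening)
unrestricted: ✓, typability at Int is all that's needed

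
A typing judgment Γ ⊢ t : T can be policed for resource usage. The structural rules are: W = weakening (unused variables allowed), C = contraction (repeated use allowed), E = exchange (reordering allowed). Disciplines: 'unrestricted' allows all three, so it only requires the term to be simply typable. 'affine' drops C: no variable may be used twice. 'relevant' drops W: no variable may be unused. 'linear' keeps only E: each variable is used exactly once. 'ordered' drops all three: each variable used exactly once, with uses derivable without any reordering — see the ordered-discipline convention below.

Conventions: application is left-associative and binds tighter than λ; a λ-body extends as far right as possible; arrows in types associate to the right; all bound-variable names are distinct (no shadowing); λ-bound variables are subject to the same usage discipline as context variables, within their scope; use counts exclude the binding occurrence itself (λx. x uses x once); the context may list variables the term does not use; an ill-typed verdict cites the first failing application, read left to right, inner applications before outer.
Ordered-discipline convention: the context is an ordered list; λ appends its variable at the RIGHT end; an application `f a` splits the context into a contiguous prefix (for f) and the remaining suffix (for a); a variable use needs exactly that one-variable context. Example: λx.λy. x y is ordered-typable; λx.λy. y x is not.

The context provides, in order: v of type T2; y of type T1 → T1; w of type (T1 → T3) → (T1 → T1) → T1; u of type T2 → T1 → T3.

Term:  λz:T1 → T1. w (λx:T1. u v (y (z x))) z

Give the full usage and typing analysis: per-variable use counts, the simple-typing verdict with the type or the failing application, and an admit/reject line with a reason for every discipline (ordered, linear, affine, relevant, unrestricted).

variable uses: v: 1×, y: 1×, w: 1×, u: 1×, z (bound): 2×, x (bound): 1×
left-to-right use order: w, u, v, y, z, x, z
typing: well-typed at (T1 → T1) → T1
ordered ✗ (repeated use of z ×2)
linear ✗ (repeated use of z ×2)
affine ✗ (repeated use of z ×2)
relevant ✓ (none of v, y, w, u, z, x goes unused)
unrestricted ✓ (simply typable at (T1 → T1) → T1; W, C, E all held)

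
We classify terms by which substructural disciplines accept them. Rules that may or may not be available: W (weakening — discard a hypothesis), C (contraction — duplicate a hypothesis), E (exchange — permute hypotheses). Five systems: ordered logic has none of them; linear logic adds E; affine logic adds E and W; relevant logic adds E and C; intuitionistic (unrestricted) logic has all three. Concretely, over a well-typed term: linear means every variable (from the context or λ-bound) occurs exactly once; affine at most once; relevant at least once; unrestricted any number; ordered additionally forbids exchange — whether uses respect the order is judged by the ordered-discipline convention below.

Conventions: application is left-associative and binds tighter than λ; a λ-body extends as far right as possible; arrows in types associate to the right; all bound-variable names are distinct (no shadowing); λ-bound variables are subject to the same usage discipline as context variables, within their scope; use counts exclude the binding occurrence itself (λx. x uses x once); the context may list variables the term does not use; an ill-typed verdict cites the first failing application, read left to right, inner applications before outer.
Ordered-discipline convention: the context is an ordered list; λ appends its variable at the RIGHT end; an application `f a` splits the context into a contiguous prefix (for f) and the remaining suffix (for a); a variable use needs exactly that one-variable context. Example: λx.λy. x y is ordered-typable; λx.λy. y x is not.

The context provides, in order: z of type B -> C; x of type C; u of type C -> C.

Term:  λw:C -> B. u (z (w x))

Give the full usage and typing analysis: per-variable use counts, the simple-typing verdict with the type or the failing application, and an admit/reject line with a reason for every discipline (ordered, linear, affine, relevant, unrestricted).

variable uses: z=1, x=1, u=1, w [bound]=1
uses in reading order: u, z, w, x
typing: well-typed — term : (C -> B) -> C
ordered: ✗ — no ordered split (uses run u, z, w, x)
linear: ✓ — each of z, x, u, w used exactly once
affine: ✓ — at most one use each (z, x, u, w)
relevant: ✓ — z, x, u, w: all used, weakening unneeded
unrestricted: ✓ — typability at (C -> B) -> C is all that's needed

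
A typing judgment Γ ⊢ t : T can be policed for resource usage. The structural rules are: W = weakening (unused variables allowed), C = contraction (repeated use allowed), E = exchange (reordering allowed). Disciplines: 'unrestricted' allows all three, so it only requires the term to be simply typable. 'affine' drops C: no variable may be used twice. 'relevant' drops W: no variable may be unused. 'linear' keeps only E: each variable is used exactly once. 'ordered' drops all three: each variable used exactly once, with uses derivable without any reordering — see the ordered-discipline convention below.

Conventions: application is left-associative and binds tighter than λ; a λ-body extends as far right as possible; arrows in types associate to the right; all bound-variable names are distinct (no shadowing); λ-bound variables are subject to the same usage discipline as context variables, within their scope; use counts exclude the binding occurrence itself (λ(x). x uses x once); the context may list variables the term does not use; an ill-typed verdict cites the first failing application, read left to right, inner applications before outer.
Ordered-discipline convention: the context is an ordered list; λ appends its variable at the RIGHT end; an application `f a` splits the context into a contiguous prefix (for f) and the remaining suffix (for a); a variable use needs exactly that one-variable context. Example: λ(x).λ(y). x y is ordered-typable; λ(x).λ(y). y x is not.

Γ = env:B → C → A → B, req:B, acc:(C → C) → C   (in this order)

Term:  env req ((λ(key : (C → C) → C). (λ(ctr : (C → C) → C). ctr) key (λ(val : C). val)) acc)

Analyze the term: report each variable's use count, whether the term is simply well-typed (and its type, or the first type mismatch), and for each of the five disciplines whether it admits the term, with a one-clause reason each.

variable uses: env: 1, req: 1, acc: 1, key (λ-bound): 1, ctr (λ-bound): 1, val (λ-bound): 1
left-to-right use order: env, req, ctr, key, val, acc
typing: well-typed — term : A → B
ordered ✓ (env, req, acc, key, ctr, val once each; derivable with no W/C/E)
linear ✓ (exactly-once usage across env, req, acc, key, ctr, val)
affine ✓ (no duplicate uses among env, req, acc, key, ctr, val)
relevant ✓ (env, req, acc, key, ctr, val: all used, weakening unneeded)
unrestricted ✓ (typability at A → B is all that's needed)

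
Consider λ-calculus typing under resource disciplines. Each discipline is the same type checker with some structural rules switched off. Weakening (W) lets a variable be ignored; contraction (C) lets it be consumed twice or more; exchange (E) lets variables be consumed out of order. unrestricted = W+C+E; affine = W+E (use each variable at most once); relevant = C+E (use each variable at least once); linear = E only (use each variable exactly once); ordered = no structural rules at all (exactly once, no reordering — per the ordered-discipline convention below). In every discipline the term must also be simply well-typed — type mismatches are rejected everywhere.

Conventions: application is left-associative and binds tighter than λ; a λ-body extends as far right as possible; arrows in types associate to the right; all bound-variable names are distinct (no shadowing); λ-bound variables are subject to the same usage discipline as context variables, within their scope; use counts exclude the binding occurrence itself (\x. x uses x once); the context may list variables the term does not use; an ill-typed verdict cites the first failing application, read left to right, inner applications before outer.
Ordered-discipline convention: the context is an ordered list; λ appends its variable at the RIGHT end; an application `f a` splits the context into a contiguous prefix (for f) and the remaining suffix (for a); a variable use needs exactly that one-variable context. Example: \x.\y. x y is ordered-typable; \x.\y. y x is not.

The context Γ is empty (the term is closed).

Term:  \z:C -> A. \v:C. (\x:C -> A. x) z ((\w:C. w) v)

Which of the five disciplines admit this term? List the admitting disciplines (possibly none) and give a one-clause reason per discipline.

admitted by: ordered, linear, affine, relevant, unrestricted
variable uses: z [bound]: 1; v [bound]: 1; x [bound]: 1; w [bound]: 1
order of uses: x, z, w, v
typing: well-typed — term : (C -> A) -> C -> A
ordered: ✓ — single-use (z, v, x, w), ordered derivation ok
linear: ✓ — exactly-once usage across z, v, x, w
affine: ✓ — at most one use each (z, v, x, w)
relevant: ✓ — z, v, x, w: all used, weakening unneeded
unrestricted: ✓ — type-checks ((C -> A) -> C -> A) and nothing is barred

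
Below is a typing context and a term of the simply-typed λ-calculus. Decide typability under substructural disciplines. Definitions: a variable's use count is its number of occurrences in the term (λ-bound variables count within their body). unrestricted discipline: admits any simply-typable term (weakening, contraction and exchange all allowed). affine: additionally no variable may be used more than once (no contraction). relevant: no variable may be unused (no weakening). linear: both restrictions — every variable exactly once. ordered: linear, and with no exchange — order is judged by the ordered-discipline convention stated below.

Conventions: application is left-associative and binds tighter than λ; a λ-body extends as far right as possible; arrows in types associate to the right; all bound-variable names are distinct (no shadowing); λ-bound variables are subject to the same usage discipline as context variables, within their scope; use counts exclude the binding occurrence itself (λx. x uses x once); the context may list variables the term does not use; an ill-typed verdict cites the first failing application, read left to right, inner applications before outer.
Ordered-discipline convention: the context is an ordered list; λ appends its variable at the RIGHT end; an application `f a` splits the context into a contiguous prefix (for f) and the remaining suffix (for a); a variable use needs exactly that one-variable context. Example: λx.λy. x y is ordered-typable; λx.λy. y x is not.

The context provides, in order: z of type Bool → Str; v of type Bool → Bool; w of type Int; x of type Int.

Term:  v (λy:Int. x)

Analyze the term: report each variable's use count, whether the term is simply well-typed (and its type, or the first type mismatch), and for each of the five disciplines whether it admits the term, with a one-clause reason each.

usage: z: 0; v: 1; w: 0; x: 1; y [bound]: 0
use order (left to right): v, x
typing: ill-typed: argument of type Int → Int where Bool is required
ordered: ✗, the type mismatch rejects it
linear: ✗, not simply typable
affine: ✗, fails simple typing
relevant: ✗, a type mismatch blocks all five
unrestricted: ✗, the type mismatch rejects it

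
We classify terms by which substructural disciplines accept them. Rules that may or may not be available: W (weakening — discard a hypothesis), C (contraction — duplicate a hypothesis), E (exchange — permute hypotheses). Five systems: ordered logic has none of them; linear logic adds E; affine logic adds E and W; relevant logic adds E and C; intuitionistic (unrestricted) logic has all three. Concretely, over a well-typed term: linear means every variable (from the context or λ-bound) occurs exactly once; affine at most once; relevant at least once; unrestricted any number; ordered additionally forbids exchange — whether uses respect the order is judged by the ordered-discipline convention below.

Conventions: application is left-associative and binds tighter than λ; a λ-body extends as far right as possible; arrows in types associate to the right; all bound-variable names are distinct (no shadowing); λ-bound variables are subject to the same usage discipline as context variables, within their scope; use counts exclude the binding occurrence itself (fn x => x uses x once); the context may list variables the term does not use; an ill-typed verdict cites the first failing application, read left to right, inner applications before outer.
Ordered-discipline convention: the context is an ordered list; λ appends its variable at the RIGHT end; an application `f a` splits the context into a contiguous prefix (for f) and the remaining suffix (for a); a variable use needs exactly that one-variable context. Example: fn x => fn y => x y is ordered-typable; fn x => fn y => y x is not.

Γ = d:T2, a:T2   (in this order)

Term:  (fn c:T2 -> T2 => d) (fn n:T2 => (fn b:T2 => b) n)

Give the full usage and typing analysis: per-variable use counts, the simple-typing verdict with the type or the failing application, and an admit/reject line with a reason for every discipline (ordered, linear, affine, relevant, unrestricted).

variable uses: d: 1; a: 0; c [bound]: 0; n [bound]: 1; b [bound]: 1
left-to-right use order: d, b, n
typing: well-typed at T2
ordered ✗ (a, c never used (weakening))
linear ✗ (a, c never used (weakening))
affine ✓ (at most one use each (d, a, c, n, b))
relevant ✗ (a, c never used (weakening))
unrestricted ✓ (type-checks (T2) and nothing is barred)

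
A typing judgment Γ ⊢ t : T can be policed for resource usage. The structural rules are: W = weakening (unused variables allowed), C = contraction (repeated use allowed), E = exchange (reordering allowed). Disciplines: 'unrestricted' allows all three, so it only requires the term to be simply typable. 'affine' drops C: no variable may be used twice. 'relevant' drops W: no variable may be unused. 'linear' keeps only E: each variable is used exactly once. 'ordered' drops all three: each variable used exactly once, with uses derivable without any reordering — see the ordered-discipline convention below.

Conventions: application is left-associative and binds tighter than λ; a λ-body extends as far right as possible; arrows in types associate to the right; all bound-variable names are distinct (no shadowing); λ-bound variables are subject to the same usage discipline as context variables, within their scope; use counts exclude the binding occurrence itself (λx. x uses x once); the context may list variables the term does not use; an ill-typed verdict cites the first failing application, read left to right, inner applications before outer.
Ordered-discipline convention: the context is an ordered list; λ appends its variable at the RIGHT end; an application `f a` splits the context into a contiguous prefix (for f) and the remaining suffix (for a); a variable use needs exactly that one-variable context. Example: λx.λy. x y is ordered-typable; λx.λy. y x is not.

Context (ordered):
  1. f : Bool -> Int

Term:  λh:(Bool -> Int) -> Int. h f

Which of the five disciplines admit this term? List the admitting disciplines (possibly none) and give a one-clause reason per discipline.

accepted by: linear, affine, relevant, unrestricted
variable uses: f: 1, h (bound): 1
order of uses: h, f
typing: well-typed at ((Bool -> Int) -> Int) -> Int
ordered: ✗ — no contiguous prefix/suffix split fits h, f
linear: ✓ — each of f, h used exactly once
affine: ✓ — none of f, h used more than once
relevant: ✓ — f, h: all used, weakening unneeded
unrestricted: ✓ — well-typed at ((Bool -> Int) -> Int) -> Int; no restrictions here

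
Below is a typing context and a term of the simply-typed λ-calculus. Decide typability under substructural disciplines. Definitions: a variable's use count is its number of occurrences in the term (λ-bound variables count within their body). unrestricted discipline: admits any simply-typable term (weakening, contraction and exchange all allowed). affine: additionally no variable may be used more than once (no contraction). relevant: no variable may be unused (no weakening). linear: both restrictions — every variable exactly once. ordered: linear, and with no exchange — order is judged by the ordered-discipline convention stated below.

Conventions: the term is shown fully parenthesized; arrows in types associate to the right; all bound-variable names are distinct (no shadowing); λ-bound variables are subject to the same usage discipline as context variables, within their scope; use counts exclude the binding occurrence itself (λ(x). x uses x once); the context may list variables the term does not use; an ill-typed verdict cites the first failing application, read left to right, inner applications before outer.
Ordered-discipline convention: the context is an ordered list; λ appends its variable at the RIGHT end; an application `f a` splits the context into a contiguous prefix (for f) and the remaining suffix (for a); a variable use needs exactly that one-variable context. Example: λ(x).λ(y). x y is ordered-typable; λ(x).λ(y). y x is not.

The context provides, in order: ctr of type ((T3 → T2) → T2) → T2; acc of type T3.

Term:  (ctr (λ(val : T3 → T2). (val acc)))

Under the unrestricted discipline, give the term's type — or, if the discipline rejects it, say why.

term : T2
use counts: ctr: 1, acc: 1, val (bound): 1
use order (left to right): ctr, val, acc
typing: ✓ — T2
summary: ordered ✗ | linear ✓ | affine ✓ | relevant ✓ | unrestricted ✓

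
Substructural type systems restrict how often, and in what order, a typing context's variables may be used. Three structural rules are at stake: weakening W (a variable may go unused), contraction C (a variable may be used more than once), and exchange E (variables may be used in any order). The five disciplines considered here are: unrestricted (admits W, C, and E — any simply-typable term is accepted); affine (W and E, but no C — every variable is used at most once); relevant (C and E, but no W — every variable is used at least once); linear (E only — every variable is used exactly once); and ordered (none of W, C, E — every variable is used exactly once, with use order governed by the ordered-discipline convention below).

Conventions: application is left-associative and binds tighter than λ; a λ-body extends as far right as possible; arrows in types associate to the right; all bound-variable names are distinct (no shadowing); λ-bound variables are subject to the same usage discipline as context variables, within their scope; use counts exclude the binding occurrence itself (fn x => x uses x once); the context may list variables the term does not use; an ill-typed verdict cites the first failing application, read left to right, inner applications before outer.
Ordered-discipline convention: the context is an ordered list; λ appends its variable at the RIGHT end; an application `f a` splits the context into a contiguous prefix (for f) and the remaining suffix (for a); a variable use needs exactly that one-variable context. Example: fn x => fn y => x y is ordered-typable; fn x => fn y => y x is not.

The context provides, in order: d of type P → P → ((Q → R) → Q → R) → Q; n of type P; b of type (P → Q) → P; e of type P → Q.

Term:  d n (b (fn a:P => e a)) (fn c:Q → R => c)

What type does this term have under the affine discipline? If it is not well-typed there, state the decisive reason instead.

term : Q
variable uses: d=1, n=1, b=1, e=1, a (λ-bound)=1, c (λ-bound)=1
order of uses: d, n, b, e, a, c
typing: well-typed at Q
summary: ordered ✓ · linear ✓ · affine ✓ · relevant ✓ · unrestricted ✓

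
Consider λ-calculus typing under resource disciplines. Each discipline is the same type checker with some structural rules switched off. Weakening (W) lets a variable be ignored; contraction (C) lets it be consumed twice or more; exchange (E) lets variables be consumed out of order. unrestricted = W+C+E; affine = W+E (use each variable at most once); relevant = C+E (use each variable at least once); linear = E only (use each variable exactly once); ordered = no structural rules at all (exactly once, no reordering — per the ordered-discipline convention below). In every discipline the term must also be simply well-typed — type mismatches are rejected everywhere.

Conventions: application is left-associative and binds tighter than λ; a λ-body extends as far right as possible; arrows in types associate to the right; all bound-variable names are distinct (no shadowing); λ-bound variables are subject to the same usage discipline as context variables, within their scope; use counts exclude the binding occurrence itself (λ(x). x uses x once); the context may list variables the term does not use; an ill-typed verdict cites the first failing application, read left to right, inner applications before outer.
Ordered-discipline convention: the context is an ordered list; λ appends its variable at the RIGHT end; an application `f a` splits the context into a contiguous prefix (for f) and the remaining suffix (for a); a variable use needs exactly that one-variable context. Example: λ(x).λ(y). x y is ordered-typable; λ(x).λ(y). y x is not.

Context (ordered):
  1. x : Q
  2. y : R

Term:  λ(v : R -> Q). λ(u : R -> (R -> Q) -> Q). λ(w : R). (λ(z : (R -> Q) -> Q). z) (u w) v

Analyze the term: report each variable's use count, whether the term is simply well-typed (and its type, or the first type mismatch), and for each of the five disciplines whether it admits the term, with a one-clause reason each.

counts: x ×0, y ×0, v (λ-bound) ×1, u (λ-bound) ×1, w (λ-bound) ×1, z (λ-bound) ×1
use order (left to right): z, u, w, v
typing: well-typed — term : (R -> Q) -> (R -> (R -> Q) -> Q) -> R -> Q
ordered ✗ (x, y never used (weakening))
linear ✗ (x, y never used (weakening))
affine ✓ (x, y, v, u, w, z: no repeats, contraction unneeded)
relevant ✗ (x, y never used (weakening))
unrestricted ✓ (well-typed at (R -> Q) -> (R -> (R -> Q) -> Q) -> R -> Q; no restrictions here)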